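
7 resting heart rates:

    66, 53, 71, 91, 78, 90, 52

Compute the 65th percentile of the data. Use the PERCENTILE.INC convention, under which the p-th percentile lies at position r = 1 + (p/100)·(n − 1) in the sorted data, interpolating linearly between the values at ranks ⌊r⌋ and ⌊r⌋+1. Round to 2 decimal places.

Sorted: 52, 53, 66, 71, 78, 90, 91.
n = 7.
r = 1 + (65/100)·(7 − 1) = 1 + 3.9 = 4.9.
Rank 4 is 71 and rank 5 is 78.
Interpolate: 71 + 0.9·(78 − 71) = 71 + 0.9·7 = 77.3.

77.30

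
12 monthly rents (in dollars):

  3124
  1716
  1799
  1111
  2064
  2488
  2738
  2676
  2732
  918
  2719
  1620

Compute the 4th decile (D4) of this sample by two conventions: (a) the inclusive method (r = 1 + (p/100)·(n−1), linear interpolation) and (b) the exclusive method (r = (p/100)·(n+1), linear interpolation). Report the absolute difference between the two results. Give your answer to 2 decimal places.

53.00

Sorted: 918, 1111, 1620, 1716, 1799, 2064, 2488, 2676, 2719, 2732, 2738, 3124.
n = 12.
(a) r = 5.4; between ranks 5 (1799) and 6 (2064): 1905.
(b) r = 5.2; between ranks 5 (1799) and 6 (2064): 1852.
|1905 − 1852| = 53.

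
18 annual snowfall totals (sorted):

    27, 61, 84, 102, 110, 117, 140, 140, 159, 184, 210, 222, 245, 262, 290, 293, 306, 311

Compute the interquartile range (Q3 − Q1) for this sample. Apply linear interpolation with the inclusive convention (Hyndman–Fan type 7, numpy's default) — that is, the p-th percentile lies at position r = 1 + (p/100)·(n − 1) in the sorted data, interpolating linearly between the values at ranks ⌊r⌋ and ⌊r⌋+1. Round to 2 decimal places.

n = 18.
P25: r = 5.25; ranks 5–6 are 110, 117; interpolating gives 111.75.
P75: r = 13.75; ranks 13–14 are 245, 262; interpolating gives 257.75.
Difference: 257.75 − 111.75 = 146.

146.00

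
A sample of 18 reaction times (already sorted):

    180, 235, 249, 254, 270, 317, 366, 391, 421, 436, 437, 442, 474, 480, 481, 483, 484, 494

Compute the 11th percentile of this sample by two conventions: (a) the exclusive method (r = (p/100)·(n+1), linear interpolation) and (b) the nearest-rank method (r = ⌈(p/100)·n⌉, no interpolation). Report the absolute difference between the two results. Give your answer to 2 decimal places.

1.26

n = 18.
(a) r = 2.09; between ranks 2 (235) and 3 (249): 236.26.
(b) the nearest-rank method: rank 2 → 235.
|236.26 − 235| = 1.26.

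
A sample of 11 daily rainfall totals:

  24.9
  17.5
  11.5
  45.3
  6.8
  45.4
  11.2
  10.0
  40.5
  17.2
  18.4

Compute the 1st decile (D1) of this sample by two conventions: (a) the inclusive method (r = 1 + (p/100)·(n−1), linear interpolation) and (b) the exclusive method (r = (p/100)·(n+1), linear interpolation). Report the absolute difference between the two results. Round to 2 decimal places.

2.56

Sorted: 6.8, 10.0, 11.2, 11.5, 17.2, 17.5, 18.4, 24.9, 40.5, 45.3, 45.4.
n = 11.
(a) r = 2 → value at rank 2 = 10.
(b) r = 1.2; between ranks 1 (6.8) and 2 (10.0): 7.44.
|10 − 7.44| = 2.56.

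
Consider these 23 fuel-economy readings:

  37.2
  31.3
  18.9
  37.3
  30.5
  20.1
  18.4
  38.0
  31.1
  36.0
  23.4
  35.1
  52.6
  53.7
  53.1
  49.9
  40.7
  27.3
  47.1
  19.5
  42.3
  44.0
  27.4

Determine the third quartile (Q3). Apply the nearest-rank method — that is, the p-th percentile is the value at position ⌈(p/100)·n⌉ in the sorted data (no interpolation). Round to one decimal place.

44.0

Sorted: 18.4, 18.9, 19.5, 20.1, 23.4, 27.3, 27.4, 30.5, 31.1, 31.3, 35.1, 36.0, 37.2, 37.3, 38.0, 40.7, 42.3, 44.0, 47.1, 49.9, 52.6, 53.1, 53.7.
n = 23.
Position = ⌈75/100 · 23⌉ = ⌈17.25⌉ = 18.
The value at rank 18 is 44.0.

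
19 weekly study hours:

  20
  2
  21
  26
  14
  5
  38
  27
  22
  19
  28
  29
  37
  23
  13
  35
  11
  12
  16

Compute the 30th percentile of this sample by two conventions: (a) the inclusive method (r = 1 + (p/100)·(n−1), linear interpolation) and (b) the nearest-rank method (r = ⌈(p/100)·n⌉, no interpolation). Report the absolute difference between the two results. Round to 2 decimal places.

Sorted: 2, 5, 11, 12, 13, 14, 16, 19, 20, 21, 22, 23, 26, 27, 28, 29, 35, 37, 38.
n = 19.
(a) r = 6.4; between ranks 6 (14) and 7 (16): 14.8.
(b) the nearest-rank method: rank 6 → 14.
|14.8 − 14| = 0.8.

0.80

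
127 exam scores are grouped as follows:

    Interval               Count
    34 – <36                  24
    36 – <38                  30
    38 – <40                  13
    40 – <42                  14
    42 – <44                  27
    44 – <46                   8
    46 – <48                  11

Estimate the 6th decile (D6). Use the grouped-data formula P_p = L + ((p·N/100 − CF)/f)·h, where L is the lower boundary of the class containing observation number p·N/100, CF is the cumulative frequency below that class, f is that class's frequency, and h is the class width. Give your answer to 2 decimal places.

N = 127; target position k = 60/100 · 127 = 76.2.
Cumulative frequencies: 24, 54, 67, 81, 108, 116, 127.
Observation 76.2 falls in the class 40 – <42.
L = 40, CF = 67, f = 14, h = 2.
P60 = 40 + ((76.2 − 67)/14)·2 = 40 + 1.31429 = 41.3143.

41.31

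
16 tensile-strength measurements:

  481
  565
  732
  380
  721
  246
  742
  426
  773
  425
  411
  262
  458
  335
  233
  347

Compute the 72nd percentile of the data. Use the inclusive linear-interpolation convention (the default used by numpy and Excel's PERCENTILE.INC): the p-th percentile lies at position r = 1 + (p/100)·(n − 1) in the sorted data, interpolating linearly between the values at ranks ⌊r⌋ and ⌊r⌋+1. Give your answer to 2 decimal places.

548.20

Sorted: 233, 246, 262, 335, 347, 380, 411, 425, 426, 458, 481, 565, 721, 732, 742, 773.
n = 16.
r = 1 + (72/100)·(16 − 1) = 1 + 10.8 = 11.8.
Rank 11 is 481 and rank 12 is 565.
Interpolate: 481 + 0.8·(565 − 481) = 481 + 0.8·84 = 548.2.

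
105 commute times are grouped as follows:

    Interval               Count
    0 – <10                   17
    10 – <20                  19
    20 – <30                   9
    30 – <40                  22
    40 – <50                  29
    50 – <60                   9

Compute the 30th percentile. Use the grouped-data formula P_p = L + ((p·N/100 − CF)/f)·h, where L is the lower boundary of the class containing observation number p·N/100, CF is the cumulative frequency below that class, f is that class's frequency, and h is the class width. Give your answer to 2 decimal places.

17.63

N = 105; target position k = 30/100 · 105 = 31.5.
Cumulative frequencies: 17, 36, 45, 67, 96, 105.
Observation 31.5 falls in the class 10 – <20.
L = 10, CF = 17, f = 19, h = 10.
P30 = 10 + ((31.5 − 17)/19)·10 = 10 + 7.63158 = 17.6316.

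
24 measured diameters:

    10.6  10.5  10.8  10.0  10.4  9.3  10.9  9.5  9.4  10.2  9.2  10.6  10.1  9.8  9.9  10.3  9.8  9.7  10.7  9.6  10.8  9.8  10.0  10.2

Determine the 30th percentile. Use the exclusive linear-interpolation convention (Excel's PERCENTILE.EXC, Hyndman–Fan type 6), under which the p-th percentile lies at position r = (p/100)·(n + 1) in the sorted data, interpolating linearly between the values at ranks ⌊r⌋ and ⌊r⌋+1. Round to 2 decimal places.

9.80

Sorted: 9.2, 9.3, 9.4, 9.5, 9.6, 9.7, 9.8, 9.8, 9.8, 9.9, 10.0, 10.0, 10.1, 10.2, 10.2, 10.3, 10.4, 10.5, 10.6, 10.6, 10.7, 10.8, 10.8, 10.9.
n = 24.
r = (30/100)·(24 + 1) = 7.5.
Rank 7 is 9.8 and rank 8 is 9.8.
Interpolate: 9.8 + 0.5·(9.8 − 9.8) = 9.8 + 0.5·0 = 9.8.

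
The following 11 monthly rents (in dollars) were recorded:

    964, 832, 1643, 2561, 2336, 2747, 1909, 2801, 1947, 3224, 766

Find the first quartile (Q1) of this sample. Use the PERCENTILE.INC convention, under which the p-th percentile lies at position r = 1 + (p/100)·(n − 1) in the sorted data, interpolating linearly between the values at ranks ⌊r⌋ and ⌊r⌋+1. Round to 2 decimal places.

Sorted: 766, 832, 964, 1643, 1909, 1947, 2336, 2561, 2747, 2801, 3224.
n = 11.
r = 1 + (25/100)·(11 − 1) = 1 + 2.5 = 3.5.
Rank 3 is 964 and rank 4 is 1643.
Interpolate: 964 + 0.5·(1643 − 964) = 964 + 0.5·679 = 1303.5.

1303.50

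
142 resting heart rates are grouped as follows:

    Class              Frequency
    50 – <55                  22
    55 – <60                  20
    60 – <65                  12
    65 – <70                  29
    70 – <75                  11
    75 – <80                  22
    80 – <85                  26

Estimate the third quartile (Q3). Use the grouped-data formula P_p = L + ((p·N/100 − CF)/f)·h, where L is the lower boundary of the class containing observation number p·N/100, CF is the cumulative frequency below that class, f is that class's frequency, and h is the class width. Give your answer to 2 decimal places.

77.84

N = 142; target position k = 75/100 · 142 = 106.5.
Cumulative frequencies: 22, 42, 54, 83, 94, 116, 142.
Observation 106.5 falls in the class 75 – <80.
L = 75, CF = 94, f = 22, h = 5.
P75 = 75 + ((106.5 − 94)/22)·5 = 75 + 2.84091 = 77.8409.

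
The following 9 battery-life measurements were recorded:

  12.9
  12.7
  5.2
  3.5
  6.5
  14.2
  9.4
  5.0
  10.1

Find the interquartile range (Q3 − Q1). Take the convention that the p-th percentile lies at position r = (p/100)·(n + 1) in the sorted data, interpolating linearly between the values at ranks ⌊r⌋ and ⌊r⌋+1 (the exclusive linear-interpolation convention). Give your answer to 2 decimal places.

Sorted: 3.5, 5.0, 5.2, 6.5, 9.4, 10.1, 12.7, 12.9, 14.2.
n = 9.
P25: r = 2.5; ranks 2–3 are 5.0, 5.2; interpolating gives 5.1.
P75: r = 7.5; ranks 7–8 are 12.7, 12.9; interpolating gives 12.8.
Difference: 12.8 − 5.1 = 7.7.

7.70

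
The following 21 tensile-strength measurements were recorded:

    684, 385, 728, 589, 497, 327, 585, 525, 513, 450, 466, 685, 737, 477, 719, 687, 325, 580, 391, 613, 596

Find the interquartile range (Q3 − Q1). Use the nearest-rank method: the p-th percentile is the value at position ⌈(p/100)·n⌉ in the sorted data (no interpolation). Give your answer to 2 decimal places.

218.00

Sorted: 325, 327, 385, 391, 450, 466, 477, 497, 513, 525, 580, 585, 589, 596, 613, 684, 685, 687, 719, 728, 737.
n = 21.
P25: rank ⌈25/100·21⌉ = 6 → 466.
P75: rank ⌈75/100·21⌉ = 16 → 684.
Difference: 684 − 466 = 218.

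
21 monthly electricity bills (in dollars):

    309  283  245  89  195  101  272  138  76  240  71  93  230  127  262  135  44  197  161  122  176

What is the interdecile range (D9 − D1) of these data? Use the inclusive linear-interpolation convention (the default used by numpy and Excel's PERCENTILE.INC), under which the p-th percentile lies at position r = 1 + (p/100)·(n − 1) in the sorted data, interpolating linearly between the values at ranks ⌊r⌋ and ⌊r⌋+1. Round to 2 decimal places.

Sorted: 44, 71, 76, 89, 93, 101, 122, 127, 135, 138, 161, 176, 195, 197, 230, 240, 245, 262, 272, 283, 309.
n = 21.
P10: r = 3 (integer) → 76.
P90: r = 19 (integer) → 272.
Difference: 272 − 76 = 196.

196.00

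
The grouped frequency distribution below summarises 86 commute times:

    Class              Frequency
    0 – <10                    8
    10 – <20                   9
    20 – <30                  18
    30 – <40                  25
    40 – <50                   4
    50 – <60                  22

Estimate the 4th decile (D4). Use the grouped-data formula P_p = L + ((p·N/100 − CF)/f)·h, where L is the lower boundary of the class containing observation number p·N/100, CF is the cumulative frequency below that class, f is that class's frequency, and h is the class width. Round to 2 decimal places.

N = 86; target position k = 40/100 · 86 = 34.4.
Cumulative frequencies: 8, 17, 35, 60, 64, 86.
Observation 34.4 falls in the class 20 – <30.
L = 20, CF = 17, f = 18, h = 10.
P40 = 20 + ((34.4 − 17)/18)·10 = 20 + 9.66667 = 29.6667.

29.67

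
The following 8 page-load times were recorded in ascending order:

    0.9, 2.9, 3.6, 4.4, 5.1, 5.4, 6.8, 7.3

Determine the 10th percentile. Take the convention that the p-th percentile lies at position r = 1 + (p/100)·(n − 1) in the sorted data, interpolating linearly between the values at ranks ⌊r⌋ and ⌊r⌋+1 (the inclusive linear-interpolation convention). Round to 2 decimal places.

2.30

n = 8.
r = 1 + (10/100)·(8 − 1) = 1 + 0.7 = 1.7.
Rank 1 is 0.9 and rank 2 is 2.9.
Interpolate: 0.9 + 0.7·(2.9 − 0.9) = 0.9 + 0.7·2 = 2.3.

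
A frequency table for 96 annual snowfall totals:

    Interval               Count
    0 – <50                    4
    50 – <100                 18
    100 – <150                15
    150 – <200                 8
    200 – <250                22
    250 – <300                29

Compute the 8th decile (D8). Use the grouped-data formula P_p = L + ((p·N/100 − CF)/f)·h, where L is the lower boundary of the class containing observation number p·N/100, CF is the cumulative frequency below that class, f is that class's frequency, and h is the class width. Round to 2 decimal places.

N = 96; target position k = 80/100 · 96 = 76.8.
Cumulative frequencies: 4, 22, 37, 45, 67, 96.
Observation 76.8 falls in the class 250 – <300.
L = 250, CF = 67, f = 29, h = 50.
P80 = 250 + ((76.8 − 67)/29)·50 = 250 + 16.8966 = 266.897.

266.90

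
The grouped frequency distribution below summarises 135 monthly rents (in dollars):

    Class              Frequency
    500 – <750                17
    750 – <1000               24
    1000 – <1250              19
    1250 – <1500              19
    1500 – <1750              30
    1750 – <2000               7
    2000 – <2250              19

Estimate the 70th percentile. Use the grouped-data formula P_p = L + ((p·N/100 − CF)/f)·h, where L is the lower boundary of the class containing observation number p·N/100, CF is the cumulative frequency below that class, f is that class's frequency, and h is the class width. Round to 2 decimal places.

1629.17

N = 135; target position k = 70/100 · 135 = 94.5.
Cumulative frequencies: 17, 41, 60, 79, 109, 116, 135.
Observation 94.5 falls in the class 1500 – <1750.
L = 1500, CF = 79, f = 30, h = 250.
P70 = 1500 + ((94.5 − 79)/30)·250 = 1500 + 129.167 = 1629.17.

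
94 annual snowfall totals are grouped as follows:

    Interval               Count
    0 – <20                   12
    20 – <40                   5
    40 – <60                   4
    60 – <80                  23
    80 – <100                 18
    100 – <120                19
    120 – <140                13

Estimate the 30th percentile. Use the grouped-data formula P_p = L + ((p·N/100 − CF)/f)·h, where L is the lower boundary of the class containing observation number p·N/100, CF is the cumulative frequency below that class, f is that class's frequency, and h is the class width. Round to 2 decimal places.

66.26

N = 94; target position k = 30/100 · 94 = 28.2.
Cumulative frequencies: 12, 17, 21, 44, 62, 81, 94.
Observation 28.2 falls in the class 60 – <80.
L = 60, CF = 21, f = 23, h = 20.
P30 = 60 + ((28.2 − 21)/23)·20 = 60 + 6.26087 = 66.2609.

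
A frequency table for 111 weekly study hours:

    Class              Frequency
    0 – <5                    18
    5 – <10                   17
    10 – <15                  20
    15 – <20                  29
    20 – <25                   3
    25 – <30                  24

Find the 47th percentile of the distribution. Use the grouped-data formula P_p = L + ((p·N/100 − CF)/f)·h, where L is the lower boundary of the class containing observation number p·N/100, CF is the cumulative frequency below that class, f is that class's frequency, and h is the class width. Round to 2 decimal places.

N = 111; target position k = 47/100 · 111 = 52.17.
Cumulative frequencies: 18, 35, 55, 84, 87, 111.
Observation 52.17 falls in the class 10 – <15.
L = 10, CF = 35, f = 20, h = 5.
P47 = 10 + ((52.17 − 35)/20)·5 = 10 + 4.2925 = 14.2925.

14.29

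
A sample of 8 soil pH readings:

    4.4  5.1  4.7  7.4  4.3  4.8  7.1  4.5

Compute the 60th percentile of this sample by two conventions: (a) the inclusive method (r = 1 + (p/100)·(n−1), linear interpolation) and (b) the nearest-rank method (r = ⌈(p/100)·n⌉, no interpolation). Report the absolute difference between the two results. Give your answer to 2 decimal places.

0.06

Sorted: 4.3, 4.4, 4.5, 4.7, 4.8, 5.1, 7.1, 7.4.
n = 8.
(a) r = 5.2; between ranks 5 (4.8) and 6 (5.1): 4.86.
(b) the nearest-rank method: rank 5 → 4.8.
|4.86 − 4.8| = 0.06.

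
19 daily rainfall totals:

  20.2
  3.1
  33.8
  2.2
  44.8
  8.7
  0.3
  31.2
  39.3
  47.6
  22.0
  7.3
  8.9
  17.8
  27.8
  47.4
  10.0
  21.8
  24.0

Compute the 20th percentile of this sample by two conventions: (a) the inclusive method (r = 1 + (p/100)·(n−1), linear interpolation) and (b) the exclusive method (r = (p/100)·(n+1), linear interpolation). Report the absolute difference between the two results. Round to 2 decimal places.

Sorted: 0.3, 2.2, 3.1, 7.3, 8.7, 8.9, 10.0, 17.8, 20.2, 21.8, 22.0, 24.0, 27.8, 31.2, 33.8, 39.3, 44.8, 47.4, 47.6.
n = 19.
(a) r = 4.6; between ranks 4 (7.3) and 5 (8.7): 8.14.
(b) r = 4 → value at rank 4 = 7.3.
|8.14 − 7.3| = 0.84.

0.84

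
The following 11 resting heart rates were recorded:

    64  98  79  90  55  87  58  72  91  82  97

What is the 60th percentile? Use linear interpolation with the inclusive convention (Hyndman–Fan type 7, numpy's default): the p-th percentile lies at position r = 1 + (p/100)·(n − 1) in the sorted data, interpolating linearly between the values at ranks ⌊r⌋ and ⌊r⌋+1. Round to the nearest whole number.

87

Sorted: 55, 58, 64, 72, 79, 82, 87, 90, 91, 97, 98.
n = 11.
r = 1 + (60/100)·(11 − 1) = 1 + 6 = 7.
r is an integer, so P60 is the value at rank 7: 87.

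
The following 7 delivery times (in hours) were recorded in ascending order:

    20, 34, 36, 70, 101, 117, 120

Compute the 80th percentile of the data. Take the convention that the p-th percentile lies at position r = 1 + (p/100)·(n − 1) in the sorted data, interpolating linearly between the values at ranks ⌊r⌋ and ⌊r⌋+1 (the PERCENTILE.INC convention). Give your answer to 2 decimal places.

n = 7.
r = 1 + (80/100)·(7 − 1) = 1 + 4.8 = 5.8.
Rank 5 is 101 and rank 6 is 117.
Interpolate: 101 + 0.8·(117 − 101) = 101 + 0.8·16 = 113.8.

113.80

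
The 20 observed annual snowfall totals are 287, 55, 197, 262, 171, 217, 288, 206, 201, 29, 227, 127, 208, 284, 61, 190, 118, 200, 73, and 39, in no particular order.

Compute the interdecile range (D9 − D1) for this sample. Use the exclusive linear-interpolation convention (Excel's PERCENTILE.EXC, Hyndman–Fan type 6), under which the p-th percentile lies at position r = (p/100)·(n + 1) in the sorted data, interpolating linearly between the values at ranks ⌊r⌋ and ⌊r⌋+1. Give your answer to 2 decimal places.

Sorted: 29, 39, 55, 61, 73, 118, 127, 171, 190, 197, 200, 201, 206, 208, 217, 227, 262, 284, 287, 288.
n = 20.
P10: r = 2.1; ranks 2–3 are 39, 55; interpolating gives 40.6.
P90: r = 18.9; ranks 18–19 are 284, 287; interpolating gives 286.7.
Difference: 286.7 − 40.6 = 246.1.

246.10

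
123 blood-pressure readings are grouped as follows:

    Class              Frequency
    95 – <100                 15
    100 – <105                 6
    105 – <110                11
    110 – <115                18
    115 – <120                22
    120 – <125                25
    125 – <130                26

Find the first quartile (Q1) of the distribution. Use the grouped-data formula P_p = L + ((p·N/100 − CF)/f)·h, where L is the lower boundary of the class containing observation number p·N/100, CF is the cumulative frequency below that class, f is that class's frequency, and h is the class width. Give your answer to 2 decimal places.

N = 123; target position k = 25/100 · 123 = 30.75.
Cumulative frequencies: 15, 21, 32, 50, 72, 97, 123.
Observation 30.75 falls in the class 105 – <110.
L = 105, CF = 21, f = 11, h = 5.
P25 = 105 + ((30.75 − 21)/11)·5 = 105 + 4.43182 = 109.432.

109.43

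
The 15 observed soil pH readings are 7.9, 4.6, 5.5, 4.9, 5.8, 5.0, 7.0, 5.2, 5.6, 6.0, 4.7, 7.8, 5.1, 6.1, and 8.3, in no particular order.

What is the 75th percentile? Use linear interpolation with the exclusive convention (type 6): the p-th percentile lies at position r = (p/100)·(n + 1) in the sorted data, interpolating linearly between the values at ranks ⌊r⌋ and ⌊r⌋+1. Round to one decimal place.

Sorted: 4.6, 4.7, 4.9, 5.0, 5.1, 5.2, 5.5, 5.6, 5.8, 6.0, 6.1, 7.0, 7.8, 7.9, 8.3.
n = 15.
r = (75/100)·(15 + 1) = 12.
r is an integer, so P75 is the value at rank 12: 7.0.

7.0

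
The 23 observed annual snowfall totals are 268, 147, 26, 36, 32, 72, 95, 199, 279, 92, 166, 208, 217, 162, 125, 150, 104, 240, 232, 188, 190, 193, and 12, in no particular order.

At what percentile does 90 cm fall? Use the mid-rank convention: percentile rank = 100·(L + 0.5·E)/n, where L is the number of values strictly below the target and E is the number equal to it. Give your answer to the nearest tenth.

Sorted: 12, 26, 32, 36, 72, 92, 95, 104, 125, 147, 150, 162, 166, 188, 190, 193, 199, 208, 217, 232, 240, 268, 279.
Count below 90: L = 5; count equal: E = 0; n = 23.
Percentile rank = 100·(5 + 0.5·0)/23 = 100·5/23 = 21.74.

21.7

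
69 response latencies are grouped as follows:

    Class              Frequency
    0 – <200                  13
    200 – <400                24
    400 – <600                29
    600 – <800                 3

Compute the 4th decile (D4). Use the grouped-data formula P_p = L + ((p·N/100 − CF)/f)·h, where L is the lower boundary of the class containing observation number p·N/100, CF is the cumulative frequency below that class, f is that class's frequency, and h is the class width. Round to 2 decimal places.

321.67

N = 69; target position k = 40/100 · 69 = 27.6.
Cumulative frequencies: 13, 37, 66, 69.
Observation 27.6 falls in the class 200 – <400.
L = 200, CF = 13, f = 24, h = 200.
P40 = 200 + ((27.6 − 13)/24)·200 = 200 + 121.667 = 321.667.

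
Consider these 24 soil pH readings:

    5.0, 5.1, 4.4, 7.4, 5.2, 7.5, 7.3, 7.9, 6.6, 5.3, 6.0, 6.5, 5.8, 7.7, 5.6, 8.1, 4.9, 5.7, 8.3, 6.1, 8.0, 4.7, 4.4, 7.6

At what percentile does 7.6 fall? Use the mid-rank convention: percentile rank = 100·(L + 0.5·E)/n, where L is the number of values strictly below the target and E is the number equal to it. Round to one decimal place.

Sorted: 4.4, 4.4, 4.7, 4.9, 5.0, 5.1, 5.2, 5.3, 5.6, 5.7, 5.8, 6.0, 6.1, 6.5, 6.6, 7.3, 7.4, 7.5, 7.6, 7.7, 7.9, 8.0, 8.1, 8.3.
Count below 7.6: L = 18; count equal: E = 1; n = 24.
Percentile rank = 100·(18 + 0.5·1)/24 = 100·18.5/24 = 77.08.

77.1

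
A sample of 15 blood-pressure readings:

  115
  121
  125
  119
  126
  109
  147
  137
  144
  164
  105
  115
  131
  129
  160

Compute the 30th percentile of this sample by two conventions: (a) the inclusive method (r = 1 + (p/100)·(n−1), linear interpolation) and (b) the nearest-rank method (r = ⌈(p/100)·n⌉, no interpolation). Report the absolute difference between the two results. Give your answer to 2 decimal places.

Sorted: 105, 109, 115, 115, 119, 121, 125, 126, 129, 131, 137, 144, 147, 160, 164.
n = 15.
(a) r = 5.2; between ranks 5 (119) and 6 (121): 119.4.
(b) the nearest-rank method: rank 5 → 119.
|119.4 − 119| = 0.4.

0.40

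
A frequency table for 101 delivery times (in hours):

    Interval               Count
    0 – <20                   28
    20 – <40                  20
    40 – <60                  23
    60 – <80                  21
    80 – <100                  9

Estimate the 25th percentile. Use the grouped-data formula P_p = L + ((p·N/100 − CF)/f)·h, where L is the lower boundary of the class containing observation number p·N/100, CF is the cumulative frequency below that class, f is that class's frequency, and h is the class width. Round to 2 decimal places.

18.04

N = 101; target position k = 25/100 · 101 = 25.25.
Cumulative frequencies: 28, 48, 71, 92, 101.
Observation 25.25 falls in the class 0 – <20.
L = 0, CF = 0, f = 28, h = 20.
P25 = 0 + ((25.25 − 0)/28)·20 = 0 + 18.0357 = 18.0357.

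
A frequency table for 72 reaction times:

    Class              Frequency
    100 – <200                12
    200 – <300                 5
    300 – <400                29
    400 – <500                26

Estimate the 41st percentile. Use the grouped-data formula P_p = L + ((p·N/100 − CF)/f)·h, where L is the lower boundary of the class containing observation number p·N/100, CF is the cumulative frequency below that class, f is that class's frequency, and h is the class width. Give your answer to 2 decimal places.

343.17

N = 72; target position k = 41/100 · 72 = 29.52.
Cumulative frequencies: 12, 17, 46, 72.
Observation 29.52 falls in the class 300 – <400.
L = 300, CF = 17, f = 29, h = 100.
P41 = 300 + ((29.52 − 17)/29)·100 = 300 + 43.1724 = 343.172.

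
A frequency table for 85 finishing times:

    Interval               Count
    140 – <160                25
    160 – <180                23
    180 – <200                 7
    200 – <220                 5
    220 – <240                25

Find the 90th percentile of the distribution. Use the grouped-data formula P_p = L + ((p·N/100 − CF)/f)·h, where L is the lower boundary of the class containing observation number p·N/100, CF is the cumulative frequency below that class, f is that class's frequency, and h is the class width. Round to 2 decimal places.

N = 85; target position k = 90/100 · 85 = 76.5.
Cumulative frequencies: 25, 48, 55, 60, 85.
Observation 76.5 falls in the class 220 – <240.
L = 220, CF = 60, f = 25, h = 20.
P90 = 220 + ((76.5 − 60)/25)·20 = 220 + 13.2 = 233.2.

233.20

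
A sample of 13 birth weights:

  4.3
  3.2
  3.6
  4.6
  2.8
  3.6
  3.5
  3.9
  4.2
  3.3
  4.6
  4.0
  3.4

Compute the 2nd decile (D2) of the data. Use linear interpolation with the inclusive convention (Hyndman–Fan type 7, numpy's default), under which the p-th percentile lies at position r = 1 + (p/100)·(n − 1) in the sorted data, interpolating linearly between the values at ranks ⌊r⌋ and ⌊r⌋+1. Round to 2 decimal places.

Sorted: 2.8, 3.2, 3.3, 3.4, 3.5, 3.6, 3.6, 3.9, 4.0, 4.2, 4.3, 4.6, 4.6.
n = 13.
r = 1 + (20/100)·(13 − 1) = 1 + 2.4 = 3.4.
Rank 3 is 3.3 and rank 4 is 3.4.
Interpolate: 3.3 + 0.4·(3.4 − 3.3) = 3.3 + 0.4·0.1 = 3.34.

3.34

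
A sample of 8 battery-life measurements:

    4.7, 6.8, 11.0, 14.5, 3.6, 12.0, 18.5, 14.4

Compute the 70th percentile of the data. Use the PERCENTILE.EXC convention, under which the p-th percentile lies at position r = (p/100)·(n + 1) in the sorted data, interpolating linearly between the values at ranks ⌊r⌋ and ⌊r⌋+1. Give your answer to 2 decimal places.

14.43

Sorted: 3.6, 4.7, 6.8, 11.0, 12.0, 14.4, 14.5, 18.5.
n = 8.
r = (70/100)·(8 + 1) = 6.3.
Rank 6 is 14.4 and rank 7 is 14.5.
Interpolate: 14.4 + 0.3·(14.5 − 14.4) = 14.4 + 0.3·0.1 = 14.43.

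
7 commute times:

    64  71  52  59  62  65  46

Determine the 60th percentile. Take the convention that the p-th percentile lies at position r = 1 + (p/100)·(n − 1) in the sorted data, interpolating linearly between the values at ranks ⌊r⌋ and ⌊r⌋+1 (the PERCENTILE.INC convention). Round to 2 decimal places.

63.20

Sorted: 46, 52, 59, 62, 64, 65, 71.
n = 7.
r = 1 + (60/100)·(7 − 1) = 1 + 3.6 = 4.6.
Rank 4 is 62 and rank 5 is 64.
Interpolate: 62 + 0.6·(64 − 62) = 62 + 0.6·2 = 63.2.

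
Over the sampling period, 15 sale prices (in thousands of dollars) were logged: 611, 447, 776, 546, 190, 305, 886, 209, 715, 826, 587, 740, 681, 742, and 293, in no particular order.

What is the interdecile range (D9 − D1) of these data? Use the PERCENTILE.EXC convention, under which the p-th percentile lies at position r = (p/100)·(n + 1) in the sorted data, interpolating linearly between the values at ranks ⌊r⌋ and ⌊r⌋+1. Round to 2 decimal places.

Sorted: 190, 209, 293, 305, 447, 546, 587, 611, 681, 715, 740, 742, 776, 826, 886.
n = 15.
P10: r = 1.6; ranks 1–2 are 190, 209; interpolating gives 201.4.
P90: r = 14.4; ranks 14–15 are 826, 886; interpolating gives 850.
Difference: 850 − 201.4 = 648.6.

648.60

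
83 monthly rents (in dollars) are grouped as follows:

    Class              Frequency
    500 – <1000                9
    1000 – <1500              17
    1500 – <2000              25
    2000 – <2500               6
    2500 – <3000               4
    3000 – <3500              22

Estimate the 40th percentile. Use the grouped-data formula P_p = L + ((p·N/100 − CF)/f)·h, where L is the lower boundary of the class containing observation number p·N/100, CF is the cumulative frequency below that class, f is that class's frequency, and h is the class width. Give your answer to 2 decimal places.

1644.00

N = 83; target position k = 40/100 · 83 = 33.2.
Cumulative frequencies: 9, 26, 51, 57, 61, 83.
Observation 33.2 falls in the class 1500 – <2000.
L = 1500, CF = 26, f = 25, h = 500.
P40 = 1500 + ((33.2 − 26)/25)·500 = 1500 + 144 = 1644.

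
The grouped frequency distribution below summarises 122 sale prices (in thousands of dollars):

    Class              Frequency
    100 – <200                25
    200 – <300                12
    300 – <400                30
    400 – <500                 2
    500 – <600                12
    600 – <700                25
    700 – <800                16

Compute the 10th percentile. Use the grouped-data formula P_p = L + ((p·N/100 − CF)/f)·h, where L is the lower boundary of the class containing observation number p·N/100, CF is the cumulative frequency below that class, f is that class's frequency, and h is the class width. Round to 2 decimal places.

148.80

N = 122; target position k = 10/100 · 122 = 12.2.
Cumulative frequencies: 25, 37, 67, 69, 81, 106, 122.
Observation 12.2 falls in the class 100 – <200.
L = 100, CF = 0, f = 25, h = 100.
P10 = 100 + ((12.2 − 0)/25)·100 = 100 + 48.8 = 148.8.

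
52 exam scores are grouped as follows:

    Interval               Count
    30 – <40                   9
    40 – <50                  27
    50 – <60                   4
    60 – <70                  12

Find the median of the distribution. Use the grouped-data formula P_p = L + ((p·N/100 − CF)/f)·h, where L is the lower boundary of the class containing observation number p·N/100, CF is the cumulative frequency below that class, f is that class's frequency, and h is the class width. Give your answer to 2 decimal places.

46.30

N = 52; target position k = 50/100 · 52 = 26.
Cumulative frequencies: 9, 36, 40, 52.
Observation 26 falls in the class 40 – <50.
L = 40, CF = 9, f = 27, h = 10.
P50 = 40 + ((26 − 9)/27)·10 = 40 + 6.2963 = 46.2963.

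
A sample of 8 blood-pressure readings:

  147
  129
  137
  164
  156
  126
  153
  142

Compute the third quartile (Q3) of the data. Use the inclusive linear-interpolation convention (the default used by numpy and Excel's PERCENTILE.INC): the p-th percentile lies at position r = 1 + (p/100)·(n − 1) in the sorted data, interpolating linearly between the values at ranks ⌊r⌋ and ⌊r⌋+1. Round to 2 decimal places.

153.75

Sorted: 126, 129, 137, 142, 147, 153, 156, 164.
n = 8.
r = 1 + (75/100)·(8 − 1) = 1 + 5.25 = 6.25.
Rank 6 is 153 and rank 7 is 156.
Interpolate: 153 + 0.25·(156 − 153) = 153 + 0.25·3 = 153.75.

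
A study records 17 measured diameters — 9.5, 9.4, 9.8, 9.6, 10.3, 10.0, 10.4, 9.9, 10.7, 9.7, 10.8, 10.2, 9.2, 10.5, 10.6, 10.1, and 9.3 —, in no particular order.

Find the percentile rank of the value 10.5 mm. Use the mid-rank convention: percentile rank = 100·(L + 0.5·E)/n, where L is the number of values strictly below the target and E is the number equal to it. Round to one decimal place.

79.4

Sorted: 9.2, 9.3, 9.4, 9.5, 9.6, 9.7, 9.8, 9.9, 10.0, 10.1, 10.2, 10.3, 10.4, 10.5, 10.6, 10.7, 10.8.
Count below 10.5: L = 13; count equal: E = 1; n = 17.
Percentile rank = 100·(13 + 0.5·1)/17 = 100·13.5/17 = 79.41.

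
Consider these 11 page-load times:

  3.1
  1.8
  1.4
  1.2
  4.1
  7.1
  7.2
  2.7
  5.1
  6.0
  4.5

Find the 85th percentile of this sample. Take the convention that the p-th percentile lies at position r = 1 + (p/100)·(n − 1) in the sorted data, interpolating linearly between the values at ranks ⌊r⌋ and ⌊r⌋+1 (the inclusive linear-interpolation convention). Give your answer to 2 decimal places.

Sorted: 1.2, 1.4, 1.8, 2.7, 3.1, 4.1, 4.5, 5.1, 6.0, 7.1, 7.2.
n = 11.
r = 1 + (85/100)·(11 − 1) = 1 + 8.5 = 9.5.
Rank 9 is 6.0 and rank 10 is 7.1.
Interpolate: 6.0 + 0.5·(7.1 − 6.0) = 6.0 + 0.5·1.1 = 6.55.

6.55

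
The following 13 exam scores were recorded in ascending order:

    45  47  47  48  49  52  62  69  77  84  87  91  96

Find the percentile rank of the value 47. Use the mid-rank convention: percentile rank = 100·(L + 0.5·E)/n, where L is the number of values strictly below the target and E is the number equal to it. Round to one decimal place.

15.4

Count below 47: L = 1; count equal: E = 2; n = 13.
Percentile rank = 100·(1 + 0.5·2)/13 = 100·2/13 = 15.38.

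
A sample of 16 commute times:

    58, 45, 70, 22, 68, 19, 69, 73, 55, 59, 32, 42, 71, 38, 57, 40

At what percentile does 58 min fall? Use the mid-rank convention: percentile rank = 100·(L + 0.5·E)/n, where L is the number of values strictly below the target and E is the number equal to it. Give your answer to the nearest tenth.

Sorted: 19, 22, 32, 38, 40, 42, 45, 55, 57, 58, 59, 68, 69, 70, 71, 73.
Count below 58: L = 9; count equal: E = 1; n = 16.
Percentile rank = 100·(9 + 0.5·1)/16 = 100·9.5/16 = 59.38.

59.4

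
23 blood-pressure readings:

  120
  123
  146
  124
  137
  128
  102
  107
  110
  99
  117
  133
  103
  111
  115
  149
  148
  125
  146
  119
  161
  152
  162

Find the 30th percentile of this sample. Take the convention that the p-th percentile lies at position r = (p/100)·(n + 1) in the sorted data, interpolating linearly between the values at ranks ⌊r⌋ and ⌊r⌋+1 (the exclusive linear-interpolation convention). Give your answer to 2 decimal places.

Sorted: 99, 102, 103, 107, 110, 111, 115, 117, 119, 120, 123, 124, 125, 128, 133, 137, 146, 146, 148, 149, 152, 161, 162.
n = 23.
r = (30/100)·(23 + 1) = 7.2.
Rank 7 is 115 and rank 8 is 117.
Interpolate: 115 + 0.2·(117 − 115) = 115 + 0.2·2 = 115.4.

115.40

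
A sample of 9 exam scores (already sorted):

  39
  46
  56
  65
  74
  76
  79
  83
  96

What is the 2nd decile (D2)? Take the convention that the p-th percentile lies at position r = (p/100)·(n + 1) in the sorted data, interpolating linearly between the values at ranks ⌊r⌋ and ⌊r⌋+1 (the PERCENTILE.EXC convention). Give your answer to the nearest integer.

n = 9.
r = (20/100)·(9 + 1) = 2.
r is an integer, so P20 is the value at rank 2: 46.

46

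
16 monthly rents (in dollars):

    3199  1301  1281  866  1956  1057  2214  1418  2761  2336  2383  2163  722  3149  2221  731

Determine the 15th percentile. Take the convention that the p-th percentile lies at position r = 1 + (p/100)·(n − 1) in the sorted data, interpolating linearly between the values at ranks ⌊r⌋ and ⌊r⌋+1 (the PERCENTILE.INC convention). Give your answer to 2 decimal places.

913.75

Sorted: 722, 731, 866, 1057, 1281, 1301, 1418, 1956, 2163, 2214, 2221, 2336, 2383, 2761, 3149, 3199.
n = 16.
r = 1 + (15/100)·(16 − 1) = 1 + 2.25 = 3.25.
Rank 3 is 866 and rank 4 is 1057.
Interpolate: 866 + 0.25·(1057 − 866) = 866 + 0.25·191 = 913.75.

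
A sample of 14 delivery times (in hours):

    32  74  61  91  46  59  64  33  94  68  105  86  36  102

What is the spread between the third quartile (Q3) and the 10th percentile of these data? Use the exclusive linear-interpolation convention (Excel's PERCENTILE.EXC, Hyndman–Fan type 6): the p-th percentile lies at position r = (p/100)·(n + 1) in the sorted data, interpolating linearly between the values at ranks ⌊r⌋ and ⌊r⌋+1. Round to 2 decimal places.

Sorted: 32, 33, 36, 46, 59, 61, 64, 68, 74, 86, 91, 94, 102, 105.
n = 14.
P10: r = 1.5; ranks 1–2 are 32, 33; interpolating gives 32.5.
P75: r = 11.25; ranks 11–12 are 91, 94; interpolating gives 91.75.
Difference: 91.75 − 32.5 = 59.25.

59.25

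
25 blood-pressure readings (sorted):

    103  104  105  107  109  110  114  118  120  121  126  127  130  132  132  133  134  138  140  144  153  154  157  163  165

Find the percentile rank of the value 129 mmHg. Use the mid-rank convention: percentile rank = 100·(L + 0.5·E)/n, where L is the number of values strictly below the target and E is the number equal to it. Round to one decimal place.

Count below 129: L = 12; count equal: E = 0; n = 25.
Percentile rank = 100·(12 + 0.5·0)/25 = 100·12/25 = 48.

48.0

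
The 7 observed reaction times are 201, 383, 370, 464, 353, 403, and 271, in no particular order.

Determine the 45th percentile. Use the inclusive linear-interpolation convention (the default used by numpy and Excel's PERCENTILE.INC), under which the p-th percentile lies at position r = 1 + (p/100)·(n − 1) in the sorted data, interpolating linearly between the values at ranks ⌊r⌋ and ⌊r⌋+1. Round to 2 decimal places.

Sorted: 201, 271, 353, 370, 383, 403, 464.
n = 7.
r = 1 + (45/100)·(7 − 1) = 1 + 2.7 = 3.7.
Rank 3 is 353 and rank 4 is 370.
Interpolate: 353 + 0.7·(370 − 353) = 353 + 0.7·17 = 364.9.

364.90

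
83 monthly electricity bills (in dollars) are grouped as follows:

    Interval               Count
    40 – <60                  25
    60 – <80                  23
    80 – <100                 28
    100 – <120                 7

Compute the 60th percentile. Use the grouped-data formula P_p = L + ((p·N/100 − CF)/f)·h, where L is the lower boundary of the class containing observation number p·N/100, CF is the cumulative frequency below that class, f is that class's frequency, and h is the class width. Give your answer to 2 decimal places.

81.29

N = 83; target position k = 60/100 · 83 = 49.8.
Cumulative frequencies: 25, 48, 76, 83.
Observation 49.8 falls in the class 80 – <100.
L = 80, CF = 48, f = 28, h = 20.
P60 = 80 + ((49.8 − 48)/28)·20 = 80 + 1.28571 = 81.2857.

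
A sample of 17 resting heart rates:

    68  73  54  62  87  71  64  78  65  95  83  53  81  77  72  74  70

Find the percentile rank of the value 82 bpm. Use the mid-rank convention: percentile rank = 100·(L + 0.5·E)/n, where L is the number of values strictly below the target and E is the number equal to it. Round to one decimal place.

82.4

Sorted: 53, 54, 62, 64, 65, 68, 70, 71, 72, 73, 74, 77, 78, 81, 83, 87, 95.
Count below 82: L = 14; count equal: E = 0; n = 17.
Percentile rank = 100·(14 + 0.5·0)/17 = 100·14/17 = 82.35.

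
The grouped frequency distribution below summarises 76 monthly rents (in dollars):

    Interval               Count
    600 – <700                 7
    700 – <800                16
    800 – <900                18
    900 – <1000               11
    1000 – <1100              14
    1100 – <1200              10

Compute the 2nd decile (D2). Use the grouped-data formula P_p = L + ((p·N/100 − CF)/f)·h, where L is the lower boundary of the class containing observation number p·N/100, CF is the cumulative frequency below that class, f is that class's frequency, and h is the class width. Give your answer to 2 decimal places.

751.25

N = 76; target position k = 20/100 · 76 = 15.2.
Cumulative frequencies: 7, 23, 41, 52, 66, 76.
Observation 15.2 falls in the class 700 – <800.
L = 700, CF = 7, f = 16, h = 100.
P20 = 700 + ((15.2 − 7)/16)·100 = 700 + 51.25 = 751.25.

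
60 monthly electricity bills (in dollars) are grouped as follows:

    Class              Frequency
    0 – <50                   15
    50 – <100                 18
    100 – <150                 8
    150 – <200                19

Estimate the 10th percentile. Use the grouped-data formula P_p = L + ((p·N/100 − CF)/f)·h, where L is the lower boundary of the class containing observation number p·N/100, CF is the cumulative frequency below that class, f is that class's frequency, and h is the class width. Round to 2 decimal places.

N = 60; target position k = 10/100 · 60 = 6.
Cumulative frequencies: 15, 33, 41, 60.
Observation 6 falls in the class 0 – <50.
L = 0, CF = 0, f = 15, h = 50.
P10 = 0 + ((6 − 0)/15)·50 = 0 + 20 = 20.

20.00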